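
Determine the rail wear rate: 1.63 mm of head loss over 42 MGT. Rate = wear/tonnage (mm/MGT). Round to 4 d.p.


Wear rate = total wear / cumulative tonnage
Rate = 1.63 / 42
Rate = 0.0388 mm/MGT

0.0388


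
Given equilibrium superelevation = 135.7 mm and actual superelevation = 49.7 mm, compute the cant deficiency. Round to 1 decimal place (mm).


Cant deficiency = equilibrium cant - actual cant
CD = 135.7 - 49.7
CD = 86.0 mm

86.0


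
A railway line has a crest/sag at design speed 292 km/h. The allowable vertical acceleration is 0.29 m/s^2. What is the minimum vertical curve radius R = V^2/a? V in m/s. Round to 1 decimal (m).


Convert speed: V = 292 / 3.6 = 81.1111 m/s
V^2 = 6579.0123 m^2/s^2
R_v = 6579.0123 / 0.29
R_v = 22686.2 m

22686.2


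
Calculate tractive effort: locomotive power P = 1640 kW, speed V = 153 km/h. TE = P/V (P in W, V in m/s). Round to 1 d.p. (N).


Convert: P = 1640 kW = 1640000 W
V = 153 / 3.6 = 42.5 m/s
TE = 1640000 / 42.5
TE = 38588.2 N

38588.2


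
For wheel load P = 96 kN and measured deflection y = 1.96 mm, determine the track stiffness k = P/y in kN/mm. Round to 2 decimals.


Track stiffness k = P / y
k = 96 / 1.96
k = 48.98 kN/mm

48.98


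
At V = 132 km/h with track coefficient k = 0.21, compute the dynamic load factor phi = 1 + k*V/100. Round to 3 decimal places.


phi = 1 + k * V / 100
phi = 1 + 0.21 * 132 / 100
phi = 1 + 0.2772
phi = 1.277

1.277


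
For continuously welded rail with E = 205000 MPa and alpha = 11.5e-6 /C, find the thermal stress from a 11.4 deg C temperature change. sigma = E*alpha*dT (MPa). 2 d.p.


sigma = E * alpha * dT
sigma = 205000 * 11.5e-6 * 11.4
sigma = 2.3575 * 11.4
sigma = 26.88 MPa

26.88


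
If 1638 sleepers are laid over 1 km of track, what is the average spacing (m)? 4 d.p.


Spacing = 1000 m / number of sleepers
Spacing = 1000 / 1638
Spacing = 0.6105 m

0.6105


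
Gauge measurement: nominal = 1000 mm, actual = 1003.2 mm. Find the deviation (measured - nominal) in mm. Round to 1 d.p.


Deviation = measured - nominal
Deviation = 1003.2 - 1000
Deviation = 3.2 mm

3.2


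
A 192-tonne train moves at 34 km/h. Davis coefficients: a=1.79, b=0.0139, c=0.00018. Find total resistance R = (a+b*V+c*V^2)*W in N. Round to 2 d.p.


b*V = 0.0139 * 34 = 0.4726
c*V^2 = 0.00018 * 1156 = 0.20808
R_per_t = 1.79 + 0.4726 + 0.20808 = 2.47068 N/t
R_total = 2.47068 * 192 = 474.37 N

474.37


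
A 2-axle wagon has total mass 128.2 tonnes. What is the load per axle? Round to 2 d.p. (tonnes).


Load per axle = total weight / number of axles
Load = 128.2 / 2
Load = 64.10 tonnes

64.10


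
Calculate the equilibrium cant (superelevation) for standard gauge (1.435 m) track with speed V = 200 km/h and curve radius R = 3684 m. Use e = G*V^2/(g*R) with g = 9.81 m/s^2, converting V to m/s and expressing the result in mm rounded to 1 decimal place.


Convert speed: V = 200 / 3.6 = 55.5556 m/s
Apply formula: e = 1.435 * 55.5556^2 / (9.81 * 3684)
e = 1.435 * 3086.4198 / 36140.04
e = 0.122551 m = 122.6 mm

122.6


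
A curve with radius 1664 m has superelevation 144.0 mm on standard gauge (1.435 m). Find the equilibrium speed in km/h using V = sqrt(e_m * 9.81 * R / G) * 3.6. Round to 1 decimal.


Convert cant: e = 144.0 mm = 0.1440 m
V_ms = sqrt(0.1440 * 9.81 * 1664 / 1.435)
V_ms = sqrt(1638.071749) = 40.4731 m/s
V = 40.4731 * 3.6 = 145.7 km/h

145.7


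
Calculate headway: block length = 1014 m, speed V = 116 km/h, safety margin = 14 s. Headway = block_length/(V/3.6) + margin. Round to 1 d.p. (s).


V = 116 / 3.6 = 32.2222 m/s
Block traversal time = 1014 / 32.2222 = 31.469 s
Headway = 31.469 + 14
Headway = 45.5 s

45.5


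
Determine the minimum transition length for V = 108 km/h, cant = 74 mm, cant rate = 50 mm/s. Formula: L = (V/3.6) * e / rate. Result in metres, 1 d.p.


Convert speed: V = 108 / 3.6 = 30.0 m/s
L = 30.0 * 74 / 50
L = 2220.0 / 50
L = 44.4 m

44.4


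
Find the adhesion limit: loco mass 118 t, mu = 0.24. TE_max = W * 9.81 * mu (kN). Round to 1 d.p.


TE_max = W * g * mu
TE_max = 118 * 9.81 * 0.24
TE_max = 1157.58 * 0.24
TE_max = 277.8 kN

277.8


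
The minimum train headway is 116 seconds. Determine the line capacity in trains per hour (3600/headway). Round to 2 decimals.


Capacity = 3600 / headway
Capacity = 3600 / 116
Capacity = 31.03 trains/hour

31.03


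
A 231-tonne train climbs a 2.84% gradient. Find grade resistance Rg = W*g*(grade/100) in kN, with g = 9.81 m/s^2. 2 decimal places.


Rg = W * 9.81 * grade / 100
Rg = 231 * 9.81 * 2.84 / 100
Rg = 2266.11 * 0.0284
Rg = 64.36 kN

64.36


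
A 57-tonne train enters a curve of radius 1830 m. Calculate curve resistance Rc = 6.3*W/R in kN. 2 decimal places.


Rc = 6.3 * W / R
Rc = 6.3 * 57 / 1830
Rc = 359.1 / 1830
Rc = 0.20 kN

0.20


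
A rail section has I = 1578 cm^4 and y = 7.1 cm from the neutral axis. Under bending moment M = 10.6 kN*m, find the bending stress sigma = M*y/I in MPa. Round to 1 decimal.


Convert units:
M = 10.6 kN*m = 10600000 N*mm
y = 7.1 cm = 71 mm
I = 1578 cm^4 = 15780000 mm^4
sigma = 10600000 * 71 / 15780000
sigma = 47.7 MPa

47.7


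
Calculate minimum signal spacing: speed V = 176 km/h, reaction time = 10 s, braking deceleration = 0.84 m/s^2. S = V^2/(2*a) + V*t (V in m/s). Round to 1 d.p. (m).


V = 176 / 3.6 = 48.8889 m/s
Braking distance = 48.8889^2 / (2*0.84) = 1422.6925 m
Sighting distance = 48.8889 * 10 = 488.8889 m
S = 1422.6925 + 488.8889 = 1911.6 m

1911.6


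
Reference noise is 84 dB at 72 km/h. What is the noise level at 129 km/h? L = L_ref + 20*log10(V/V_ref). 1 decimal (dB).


V/V_ref = 129 / 72 = 1.791667
log10(1.791667) = 0.253257
20 * 0.253257 = 5.0651
L = 84 + 5.0651 = 89.1 dB

89.1


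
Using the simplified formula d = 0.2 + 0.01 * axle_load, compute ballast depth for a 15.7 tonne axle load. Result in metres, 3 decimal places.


d = 0.2 + 0.01 * 15.7
d = 0.2 + 0.157
d = 0.357 m

0.357


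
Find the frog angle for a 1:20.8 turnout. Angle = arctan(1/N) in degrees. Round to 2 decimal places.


1/N = 1/20.8 = 0.048077
angle = arctan(0.048077) = 0.04804 rad
angle = 0.04804 * 180/pi = 2.75 degrees

2.75


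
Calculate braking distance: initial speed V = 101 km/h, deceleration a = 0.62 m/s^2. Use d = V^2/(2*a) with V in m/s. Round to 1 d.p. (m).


Convert speed: V = 101 / 3.6 = 28.0556 m/s
V^2 = 787.1142
d = 787.1142 / (2 * 0.62)
d = 787.1142 / 1.24
d = 634.8 m

634.8


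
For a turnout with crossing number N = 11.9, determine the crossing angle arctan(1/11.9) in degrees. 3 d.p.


1/N = 1/11.9 = 0.084034
angle = arctan(0.084034) = 0.083837 rad
angle = 0.083837 * 180/pi = 4.803 degrees

4.803


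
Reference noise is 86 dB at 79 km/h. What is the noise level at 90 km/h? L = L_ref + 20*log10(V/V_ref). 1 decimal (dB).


V/V_ref = 90 / 79 = 1.139241
log10(1.139241) = 0.056615
20 * 0.056615 = 1.1323
L = 86 + 1.1323 = 87.1 dB

87.1


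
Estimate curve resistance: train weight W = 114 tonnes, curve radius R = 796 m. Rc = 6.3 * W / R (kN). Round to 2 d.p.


Rc = 6.3 * W / R
Rc = 6.3 * 114 / 796
Rc = 718.2 / 796
Rc = 0.90 kN

0.90


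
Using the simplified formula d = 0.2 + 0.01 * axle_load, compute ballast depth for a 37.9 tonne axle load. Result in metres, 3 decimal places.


d = 0.2 + 0.01 * 37.9
d = 0.2 + 0.379
d = 0.579 m

0.579


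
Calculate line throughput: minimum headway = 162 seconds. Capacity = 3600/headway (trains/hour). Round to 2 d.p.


Capacity = 3600 / headway
Capacity = 3600 / 162
Capacity = 22.22 trains/hour

22.22


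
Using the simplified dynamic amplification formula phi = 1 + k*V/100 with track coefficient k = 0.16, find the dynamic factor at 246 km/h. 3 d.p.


phi = 1 + k * V / 100
phi = 1 + 0.16 * 246 / 100
phi = 1 + 0.3936
phi = 1.394

1.394


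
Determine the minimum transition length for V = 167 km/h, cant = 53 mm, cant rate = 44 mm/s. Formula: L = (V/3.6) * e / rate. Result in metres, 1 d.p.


Convert speed: V = 167 / 3.6 = 46.3889 m/s
L = 46.3889 * 53 / 44
L = 2458.6111 / 44
L = 55.9 m

55.9


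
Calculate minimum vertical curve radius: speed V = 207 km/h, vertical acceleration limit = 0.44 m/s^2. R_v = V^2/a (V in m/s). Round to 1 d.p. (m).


Convert speed: V = 207 / 3.6 = 57.5 m/s
V^2 = 3306.25 m^2/s^2
R_v = 3306.25 / 0.44
R_v = 7514.2 m

7514.2


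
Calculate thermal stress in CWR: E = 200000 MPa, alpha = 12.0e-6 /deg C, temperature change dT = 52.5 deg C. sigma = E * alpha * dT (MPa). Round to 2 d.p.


sigma = E * alpha * dT
sigma = 200000 * 12.0e-6 * 52.5
sigma = 2.4 * 52.5
sigma = 126.00 MPa

126.00


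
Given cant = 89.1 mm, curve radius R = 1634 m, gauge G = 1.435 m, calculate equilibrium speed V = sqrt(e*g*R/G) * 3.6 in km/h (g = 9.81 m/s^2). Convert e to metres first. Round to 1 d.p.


Convert cant: e = 89.1 mm = 0.0891 m
V_ms = sqrt(0.0891 * 9.81 * 1634 / 1.435)
V_ms = sqrt(995.283633) = 31.5481 m/s
V = 31.5481 * 3.6 = 113.6 km/h

113.6


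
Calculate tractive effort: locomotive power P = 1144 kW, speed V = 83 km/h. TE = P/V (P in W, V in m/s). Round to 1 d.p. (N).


Convert: P = 1144 kW = 1144000 W
V = 83 / 3.6 = 23.0556 m/s
TE = 1144000 / 23.0556
TE = 49619.3 N

49619.3


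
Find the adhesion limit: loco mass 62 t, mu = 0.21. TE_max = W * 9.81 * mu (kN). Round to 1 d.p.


TE_max = W * g * mu
TE_max = 62 * 9.81 * 0.21
TE_max = 608.22 * 0.21
TE_max = 127.7 kN

127.7


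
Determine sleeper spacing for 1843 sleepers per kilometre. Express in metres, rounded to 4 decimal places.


Spacing = 1000 m / number of sleepers
Spacing = 1000 / 1843
Spacing = 0.5426 m

0.5426


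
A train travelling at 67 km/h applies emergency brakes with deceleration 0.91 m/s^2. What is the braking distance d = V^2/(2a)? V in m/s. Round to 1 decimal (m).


Convert speed: V = 67 / 3.6 = 18.6111 m/s
V^2 = 346.3735
d = 346.3735 / (2 * 0.91)
d = 346.3735 / 1.82
d = 190.3 m

190.3


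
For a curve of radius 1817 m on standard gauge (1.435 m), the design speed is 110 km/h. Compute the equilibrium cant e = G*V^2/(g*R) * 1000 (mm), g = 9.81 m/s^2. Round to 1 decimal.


Convert speed: V = 110 / 3.6 = 30.5556 m/s
Apply formula: e = 1.435 * 30.5556^2 / (9.81 * 1817)
e = 1.435 * 933.642 / 17824.77
e = 0.075164 m = 75.2 mm

75.2


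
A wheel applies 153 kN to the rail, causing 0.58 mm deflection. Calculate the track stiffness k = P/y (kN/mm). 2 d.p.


Track stiffness k = P / y
k = 153 / 0.58
k = 263.79 kN/mm

263.79


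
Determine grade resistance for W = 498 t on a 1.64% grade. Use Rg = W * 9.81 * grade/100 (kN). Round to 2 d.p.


Rg = W * 9.81 * grade / 100
Rg = 498 * 9.81 * 1.64 / 100
Rg = 4885.38 * 0.0164
Rg = 80.12 kN

80.12


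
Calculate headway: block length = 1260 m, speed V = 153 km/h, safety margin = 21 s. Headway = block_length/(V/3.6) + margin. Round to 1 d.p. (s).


V = 153 / 3.6 = 42.5 m/s
Block traversal time = 1260 / 42.5 = 29.6471 s
Headway = 29.6471 + 21
Headway = 50.6 s

50.6


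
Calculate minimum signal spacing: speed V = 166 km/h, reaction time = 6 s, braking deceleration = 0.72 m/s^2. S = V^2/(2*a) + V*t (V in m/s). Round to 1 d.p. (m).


V = 166 / 3.6 = 46.1111 m/s
Braking distance = 46.1111^2 / (2*0.72) = 1476.5518 m
Sighting distance = 46.1111 * 6 = 276.6667 m
S = 1476.5518 + 276.6667 = 1753.2 m

1753.2


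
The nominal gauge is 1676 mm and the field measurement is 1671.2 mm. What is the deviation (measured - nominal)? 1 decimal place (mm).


Deviation = measured - nominal
Deviation = 1671.2 - 1676
Deviation = -4.8 mm

-4.8


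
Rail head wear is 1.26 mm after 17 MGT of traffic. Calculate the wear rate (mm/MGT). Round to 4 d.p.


Wear rate = total wear / cumulative tonnage
Rate = 1.26 / 17
Rate = 0.0741 mm/MGT

0.0741


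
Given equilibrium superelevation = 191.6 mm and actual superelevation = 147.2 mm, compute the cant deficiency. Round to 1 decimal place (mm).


Cant deficiency = equilibrium cant - actual cant
CD = 191.6 - 147.2
CD = 44.4 mm

44.4


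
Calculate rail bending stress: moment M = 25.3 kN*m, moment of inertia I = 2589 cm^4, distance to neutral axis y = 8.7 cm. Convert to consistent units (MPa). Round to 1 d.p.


Convert units:
M = 25.3 kN*m = 25300000 N*mm
y = 8.7 cm = 87 mm
I = 2589 cm^4 = 25890000 mm^4
sigma = 25300000 * 87 / 25890000
sigma = 85.0 MPa

85.0


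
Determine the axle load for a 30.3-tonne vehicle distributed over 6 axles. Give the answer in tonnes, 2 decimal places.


Load per axle = total weight / number of axles
Load = 30.3 / 6
Load = 5.05 tonnes

5.05


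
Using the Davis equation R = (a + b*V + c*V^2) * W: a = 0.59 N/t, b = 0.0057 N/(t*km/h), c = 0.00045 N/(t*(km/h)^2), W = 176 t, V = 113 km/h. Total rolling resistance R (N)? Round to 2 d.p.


b*V = 0.0057 * 113 = 0.6441
c*V^2 = 0.00045 * 12769 = 5.74605
R_per_t = 0.59 + 0.6441 + 5.74605 = 6.98015 N/t
R_total = 6.98015 * 176 = 1228.51 N

1228.51


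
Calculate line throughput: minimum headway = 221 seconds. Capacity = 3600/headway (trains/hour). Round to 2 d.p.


Capacity = 3600 / headway
Capacity = 3600 / 221
Capacity = 16.29 trains/hour

16.29


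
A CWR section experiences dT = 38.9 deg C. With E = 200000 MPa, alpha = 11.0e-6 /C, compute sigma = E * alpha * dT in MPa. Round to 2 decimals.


sigma = E * alpha * dT
sigma = 200000 * 11.0e-6 * 38.9
sigma = 2.2 * 38.9
sigma = 85.58 MPa

85.58


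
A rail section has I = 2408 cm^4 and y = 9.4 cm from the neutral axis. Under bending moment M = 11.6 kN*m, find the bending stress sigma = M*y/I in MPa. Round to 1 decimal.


Convert units:
M = 11.6 kN*m = 11600000 N*mm
y = 9.4 cm = 94 mm
I = 2408 cm^4 = 24080000 mm^4
sigma = 11600000 * 94 / 24080000
sigma = 45.3 MPa

45.3


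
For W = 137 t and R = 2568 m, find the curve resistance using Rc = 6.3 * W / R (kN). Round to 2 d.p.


Rc = 6.3 * W / R
Rc = 6.3 * 137 / 2568
Rc = 863.1 / 2568
Rc = 0.34 kN

0.34


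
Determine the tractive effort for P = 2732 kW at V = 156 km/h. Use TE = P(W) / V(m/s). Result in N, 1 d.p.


Convert: P = 2732 kW = 2732000 W
V = 156 / 3.6 = 43.3333 m/s
TE = 2732000 / 43.3333
TE = 63046.2 N

63046.2


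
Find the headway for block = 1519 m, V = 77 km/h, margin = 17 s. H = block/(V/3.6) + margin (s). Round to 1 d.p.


V = 77 / 3.6 = 21.3889 m/s
Block traversal time = 1519 / 21.3889 = 71.0182 s
Headway = 71.0182 + 17
Headway = 88.0 s

88.0


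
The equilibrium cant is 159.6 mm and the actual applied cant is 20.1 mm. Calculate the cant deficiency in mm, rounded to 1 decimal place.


Cant deficiency = equilibrium cant - actual cant
CD = 159.6 - 20.1
CD = 139.5 mm

139.5


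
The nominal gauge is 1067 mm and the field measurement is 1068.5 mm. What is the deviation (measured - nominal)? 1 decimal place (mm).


Deviation = measured - nominal
Deviation = 1068.5 - 1067
Deviation = 1.5 mm

1.5


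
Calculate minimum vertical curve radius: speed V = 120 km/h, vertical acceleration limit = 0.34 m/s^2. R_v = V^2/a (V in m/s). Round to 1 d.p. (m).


Convert speed: V = 120 / 3.6 = 33.3333 m/s
V^2 = 1111.1111 m^2/s^2
R_v = 1111.1111 / 0.34
R_v = 3268.0 m

3268.0


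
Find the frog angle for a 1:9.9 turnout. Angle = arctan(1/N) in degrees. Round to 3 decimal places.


1/N = 1/9.9 = 0.10101
angle = arctan(0.10101) = 0.100669 rad
angle = 0.100669 * 180/pi = 5.768 degrees

5.768


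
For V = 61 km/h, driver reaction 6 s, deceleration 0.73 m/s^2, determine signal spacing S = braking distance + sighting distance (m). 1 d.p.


V = 61 / 3.6 = 16.9444 m/s
Braking distance = 16.9444^2 / (2*0.73) = 196.6536 m
Sighting distance = 16.9444 * 6 = 101.6667 m
S = 196.6536 + 101.6667 = 298.3 m

298.3


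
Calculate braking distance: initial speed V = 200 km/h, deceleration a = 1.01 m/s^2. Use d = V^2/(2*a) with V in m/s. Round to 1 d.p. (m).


Convert speed: V = 200 / 3.6 = 55.5556 m/s
V^2 = 3086.4198
d = 3086.4198 / (2 * 1.01)
d = 3086.4198 / 2.02
d = 1527.9 m

1527.9


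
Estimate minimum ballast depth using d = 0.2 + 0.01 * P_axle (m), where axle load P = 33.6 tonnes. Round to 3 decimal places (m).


d = 0.2 + 0.01 * 33.6
d = 0.2 + 0.336
d = 0.536 m

0.536


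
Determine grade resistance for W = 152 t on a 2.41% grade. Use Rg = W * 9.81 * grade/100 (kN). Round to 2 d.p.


Rg = W * 9.81 * grade / 100
Rg = 152 * 9.81 * 2.41 / 100
Rg = 1491.12 * 0.0241
Rg = 35.94 kN

35.94


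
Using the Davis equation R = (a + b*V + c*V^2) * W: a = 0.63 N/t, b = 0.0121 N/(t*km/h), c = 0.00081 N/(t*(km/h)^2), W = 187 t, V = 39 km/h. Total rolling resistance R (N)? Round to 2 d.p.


b*V = 0.0121 * 39 = 0.4719
c*V^2 = 0.00081 * 1521 = 1.23201
R_per_t = 0.63 + 0.4719 + 1.23201 = 2.33391 N/t
R_total = 2.33391 * 187 = 436.44 N

436.44


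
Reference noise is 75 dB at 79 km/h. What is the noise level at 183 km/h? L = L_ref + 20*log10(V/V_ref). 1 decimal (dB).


V/V_ref = 183 / 79 = 2.316456
log10(2.316456) = 0.364824
20 * 0.364824 = 7.2965
L = 75 + 7.2965 = 82.3 dB

82.3


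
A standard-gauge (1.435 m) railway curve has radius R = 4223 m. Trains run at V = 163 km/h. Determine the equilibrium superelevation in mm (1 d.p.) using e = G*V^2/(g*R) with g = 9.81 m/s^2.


Convert speed: V = 163 / 3.6 = 45.2778 m/s
Apply formula: e = 1.435 * 45.2778^2 / (9.81 * 4223)
e = 1.435 * 2050.0772 / 41427.63
e = 0.071012 m = 71.0 mm

71.0


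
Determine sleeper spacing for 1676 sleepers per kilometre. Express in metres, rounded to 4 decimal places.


Spacing = 1000 m / number of sleepers
Spacing = 1000 / 1676
Spacing = 0.5967 m

0.5967


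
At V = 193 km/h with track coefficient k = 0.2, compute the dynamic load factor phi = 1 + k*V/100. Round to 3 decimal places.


phi = 1 + k * V / 100
phi = 1 + 0.2 * 193 / 100
phi = 1 + 0.386
phi = 1.386

1.386


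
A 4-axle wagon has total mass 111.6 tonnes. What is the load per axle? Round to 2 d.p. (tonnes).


Load per axle = total weight / number of axles
Load = 111.6 / 4
Load = 27.90 tonnes

27.90


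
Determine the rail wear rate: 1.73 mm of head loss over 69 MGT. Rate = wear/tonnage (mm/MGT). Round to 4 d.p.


Wear rate = total wear / cumulative tonnage
Rate = 1.73 / 69
Rate = 0.0251 mm/MGT

0.0251


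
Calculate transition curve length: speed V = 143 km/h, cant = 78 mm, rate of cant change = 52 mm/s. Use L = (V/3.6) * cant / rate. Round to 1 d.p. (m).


Convert speed: V = 143 / 3.6 = 39.7222 m/s
L = 39.7222 * 78 / 52
L = 3098.3333 / 52
L = 59.6 m

59.6


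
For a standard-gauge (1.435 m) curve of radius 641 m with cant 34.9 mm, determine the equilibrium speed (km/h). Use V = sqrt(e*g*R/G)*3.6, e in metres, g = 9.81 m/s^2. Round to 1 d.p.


Convert cant: e = 34.9 mm = 0.0349 m
V_ms = sqrt(0.0349 * 9.81 * 641 / 1.435)
V_ms = sqrt(152.932773) = 12.3666 m/s
V = 12.3666 * 3.6 = 44.5 km/h

44.5


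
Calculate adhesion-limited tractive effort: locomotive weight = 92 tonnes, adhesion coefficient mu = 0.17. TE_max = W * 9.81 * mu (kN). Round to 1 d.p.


TE_max = W * g * mu
TE_max = 92 * 9.81 * 0.17
TE_max = 902.52 * 0.17
TE_max = 153.4 kN

153.4


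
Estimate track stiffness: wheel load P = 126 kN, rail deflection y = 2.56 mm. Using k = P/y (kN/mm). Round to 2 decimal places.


Track stiffness k = P / y
k = 126 / 2.56
k = 49.22 kN/mm

49.22


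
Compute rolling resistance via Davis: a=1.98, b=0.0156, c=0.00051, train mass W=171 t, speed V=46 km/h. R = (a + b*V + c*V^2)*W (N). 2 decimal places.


b*V = 0.0156 * 46 = 0.7176
c*V^2 = 0.00051 * 2116 = 1.07916
R_per_t = 1.98 + 0.7176 + 1.07916 = 3.77676 N/t
R_total = 3.77676 * 171 = 645.83 N

645.83


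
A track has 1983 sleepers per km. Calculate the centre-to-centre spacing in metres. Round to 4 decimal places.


Spacing = 1000 m / number of sleepers
Spacing = 1000 / 1983
Spacing = 0.5043 m

0.5043


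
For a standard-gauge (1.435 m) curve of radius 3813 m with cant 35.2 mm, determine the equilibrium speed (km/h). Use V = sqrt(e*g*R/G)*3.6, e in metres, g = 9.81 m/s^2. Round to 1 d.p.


Convert cant: e = 35.2 mm = 0.0352 m
V_ms = sqrt(0.0352 * 9.81 * 3813 / 1.435)
V_ms = sqrt(917.543314) = 30.291 m/s
V = 30.291 * 3.6 = 109.0 km/h

109.0


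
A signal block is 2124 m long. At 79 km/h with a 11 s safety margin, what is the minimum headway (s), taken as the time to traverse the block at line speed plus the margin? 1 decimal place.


V = 79 / 3.6 = 21.9444 m/s
Block traversal time = 2124 / 21.9444 = 96.7899 s
Headway = 96.7899 + 11
Headway = 107.8 s

107.8


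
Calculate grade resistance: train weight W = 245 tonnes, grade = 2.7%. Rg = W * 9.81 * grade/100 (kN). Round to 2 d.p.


Rg = W * 9.81 * grade / 100
Rg = 245 * 9.81 * 2.7 / 100
Rg = 2403.45 * 0.027
Rg = 64.89 kN

64.89


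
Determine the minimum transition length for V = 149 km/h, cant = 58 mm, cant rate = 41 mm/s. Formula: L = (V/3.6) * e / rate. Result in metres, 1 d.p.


Convert speed: V = 149 / 3.6 = 41.3889 m/s
L = 41.3889 * 58 / 41
L = 2400.5556 / 41
L = 58.6 m

58.6


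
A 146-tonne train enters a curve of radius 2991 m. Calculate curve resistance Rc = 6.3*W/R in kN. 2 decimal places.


Rc = 6.3 * W / R
Rc = 6.3 * 146 / 2991
Rc = 919.8 / 2991
Rc = 0.31 kN

0.31


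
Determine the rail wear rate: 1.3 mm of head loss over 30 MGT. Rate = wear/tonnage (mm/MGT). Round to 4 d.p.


Wear rate = total wear / cumulative tonnage
Rate = 1.3 / 30
Rate = 0.0433 mm/MGT

0.0433


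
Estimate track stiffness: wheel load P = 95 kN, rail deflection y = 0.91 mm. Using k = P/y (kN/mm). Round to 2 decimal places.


Track stiffness k = P / y
k = 95 / 0.91
k = 104.40 kN/mm

104.40


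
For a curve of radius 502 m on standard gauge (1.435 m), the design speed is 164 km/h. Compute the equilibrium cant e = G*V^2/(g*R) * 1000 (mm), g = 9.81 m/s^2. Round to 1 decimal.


Convert speed: V = 164 / 3.6 = 45.5556 m/s
Apply formula: e = 1.435 * 45.5556^2 / (9.81 * 502)
e = 1.435 * 2075.3086 / 4924.62
e = 0.60473 m = 604.7 mm

604.7


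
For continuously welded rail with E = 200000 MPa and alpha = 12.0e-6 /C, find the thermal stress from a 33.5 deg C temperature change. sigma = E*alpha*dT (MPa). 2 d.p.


sigma = E * alpha * dT
sigma = 200000 * 12.0e-6 * 33.5
sigma = 2.4 * 33.5
sigma = 80.40 MPa

80.40


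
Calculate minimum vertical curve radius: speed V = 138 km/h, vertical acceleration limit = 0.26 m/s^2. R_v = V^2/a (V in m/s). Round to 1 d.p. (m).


Convert speed: V = 138 / 3.6 = 38.3333 m/s
V^2 = 1469.4444 m^2/s^2
R_v = 1469.4444 / 0.26
R_v = 5651.7 m

5651.7


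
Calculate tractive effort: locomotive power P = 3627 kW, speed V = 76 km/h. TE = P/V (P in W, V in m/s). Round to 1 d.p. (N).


Convert: P = 3627 kW = 3627000 W
V = 76 / 3.6 = 21.1111 m/s
TE = 3627000 / 21.1111
TE = 171805.3 N

171805.3


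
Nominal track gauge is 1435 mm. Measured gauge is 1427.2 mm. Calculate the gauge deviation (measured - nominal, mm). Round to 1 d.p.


Deviation = measured - nominal
Deviation = 1427.2 - 1435
Deviation = -7.8 mm

-7.8


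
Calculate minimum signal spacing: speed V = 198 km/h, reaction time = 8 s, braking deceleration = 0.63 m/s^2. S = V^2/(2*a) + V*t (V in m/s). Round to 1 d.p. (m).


V = 198 / 3.6 = 55.0 m/s
Braking distance = 55.0^2 / (2*0.63) = 2400.7937 m
Sighting distance = 55.0 * 8 = 440.0 m
S = 2400.7937 + 440.0 = 2840.8 m

2840.8


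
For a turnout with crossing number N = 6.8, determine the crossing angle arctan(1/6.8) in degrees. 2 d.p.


1/N = 1/6.8 = 0.147059
angle = arctan(0.147059) = 0.146012 rad
angle = 0.146012 * 180/pi = 8.37 degrees

8.37


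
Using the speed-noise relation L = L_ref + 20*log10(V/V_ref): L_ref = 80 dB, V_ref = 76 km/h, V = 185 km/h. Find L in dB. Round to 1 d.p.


V/V_ref = 185 / 76 = 2.434211
log10(2.434211) = 0.386358
20 * 0.386358 = 7.7272
L = 80 + 7.7272 = 87.7 dB

87.7


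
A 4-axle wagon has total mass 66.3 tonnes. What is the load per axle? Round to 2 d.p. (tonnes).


Load per axle = total weight / number of axles
Load = 66.3 / 4
Load = 16.58 tonnes

16.58


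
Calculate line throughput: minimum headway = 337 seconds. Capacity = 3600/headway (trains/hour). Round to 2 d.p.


Capacity = 3600 / headway
Capacity = 3600 / 337
Capacity = 10.68 trains/hour

10.68


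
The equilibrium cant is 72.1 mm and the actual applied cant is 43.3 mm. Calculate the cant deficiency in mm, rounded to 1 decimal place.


Cant deficiency = equilibrium cant - actual cant
CD = 72.1 - 43.3
CD = 28.8 mm

28.8


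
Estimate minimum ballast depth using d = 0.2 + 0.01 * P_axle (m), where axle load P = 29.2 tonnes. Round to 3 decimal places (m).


d = 0.2 + 0.01 * 29.2
d = 0.2 + 0.292
d = 0.492 m

0.492


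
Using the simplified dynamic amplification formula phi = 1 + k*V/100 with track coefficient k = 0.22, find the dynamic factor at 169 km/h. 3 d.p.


phi = 1 + k * V / 100
phi = 1 + 0.22 * 169 / 100
phi = 1 + 0.3718
phi = 1.372

1.372


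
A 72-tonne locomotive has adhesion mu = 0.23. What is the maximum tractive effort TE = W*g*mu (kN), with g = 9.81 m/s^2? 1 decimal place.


TE_max = W * g * mu
TE_max = 72 * 9.81 * 0.23
TE_max = 706.32 * 0.23
TE_max = 162.5 kN

162.5


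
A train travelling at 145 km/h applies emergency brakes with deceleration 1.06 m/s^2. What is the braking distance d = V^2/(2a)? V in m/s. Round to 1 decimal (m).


Convert speed: V = 145 / 3.6 = 40.2778 m/s
V^2 = 1622.2994
d = 1622.2994 / (2 * 1.06)
d = 1622.2994 / 2.12
d = 765.2 m

765.2


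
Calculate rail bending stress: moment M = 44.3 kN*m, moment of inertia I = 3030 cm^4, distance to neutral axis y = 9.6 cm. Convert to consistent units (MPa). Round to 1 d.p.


Convert units:
M = 44.3 kN*m = 44300000 N*mm
y = 9.6 cm = 96 mm
I = 3030 cm^4 = 30300000 mm^4
sigma = 44300000 * 96 / 30300000
sigma = 140.4 MPa

140.4


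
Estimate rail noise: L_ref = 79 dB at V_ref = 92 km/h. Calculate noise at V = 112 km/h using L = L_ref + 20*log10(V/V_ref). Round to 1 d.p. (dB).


V/V_ref = 112 / 92 = 1.217391
log10(1.217391) = 0.08543
20 * 0.08543 = 1.7086
L = 79 + 1.7086 = 80.7 dB

80.7


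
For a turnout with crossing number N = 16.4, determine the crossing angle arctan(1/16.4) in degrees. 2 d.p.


1/N = 1/16.4 = 0.060976
angle = arctan(0.060976) = 0.0609 rad
angle = 0.0609 * 180/pi = 3.49 degrees

3.49


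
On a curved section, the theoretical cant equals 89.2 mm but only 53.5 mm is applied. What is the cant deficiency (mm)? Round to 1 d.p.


Cant deficiency = equilibrium cant - actual cant
CD = 89.2 - 53.5
CD = 35.7 mm

35.7


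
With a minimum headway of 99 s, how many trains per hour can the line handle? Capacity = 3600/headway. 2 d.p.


Capacity = 3600 / headway
Capacity = 3600 / 99
Capacity = 36.36 trains/hour

36.36


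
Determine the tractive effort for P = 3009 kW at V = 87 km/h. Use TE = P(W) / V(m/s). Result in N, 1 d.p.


Convert: P = 3009 kW = 3009000 W
V = 87 / 3.6 = 24.1667 m/s
TE = 3009000 / 24.1667
TE = 124510.3 N

124510.3


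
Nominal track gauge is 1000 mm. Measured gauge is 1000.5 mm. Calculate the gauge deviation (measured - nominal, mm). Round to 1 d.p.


Deviation = measured - nominal
Deviation = 1000.5 - 1000
Deviation = 0.5 mm

0.5


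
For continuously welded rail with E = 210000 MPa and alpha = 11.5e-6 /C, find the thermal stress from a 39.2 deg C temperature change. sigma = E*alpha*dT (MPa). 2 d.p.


sigma = E * alpha * dT
sigma = 210000 * 11.5e-6 * 39.2
sigma = 2.415 * 39.2
sigma = 94.67 MPa

94.67


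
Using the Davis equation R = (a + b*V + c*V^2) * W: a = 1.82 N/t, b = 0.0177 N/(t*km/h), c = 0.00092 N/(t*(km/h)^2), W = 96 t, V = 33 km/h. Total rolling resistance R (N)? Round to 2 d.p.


b*V = 0.0177 * 33 = 0.5841
c*V^2 = 0.00092 * 1089 = 1.00188
R_per_t = 1.82 + 0.5841 + 1.00188 = 3.40598 N/t
R_total = 3.40598 * 96 = 326.97 N

326.97


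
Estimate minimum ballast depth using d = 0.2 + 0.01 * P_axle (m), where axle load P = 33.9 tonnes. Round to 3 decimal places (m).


d = 0.2 + 0.01 * 33.9
d = 0.2 + 0.339
d = 0.539 m

0.539


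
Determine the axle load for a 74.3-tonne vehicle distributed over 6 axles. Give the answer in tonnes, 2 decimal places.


Load per axle = total weight / number of axles
Load = 74.3 / 6
Load = 12.38 tonnes

12.38


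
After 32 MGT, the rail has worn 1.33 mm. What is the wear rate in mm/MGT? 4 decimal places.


Wear rate = total wear / cumulative tonnage
Rate = 1.33 / 32
Rate = 0.0416 mm/MGT

0.0416


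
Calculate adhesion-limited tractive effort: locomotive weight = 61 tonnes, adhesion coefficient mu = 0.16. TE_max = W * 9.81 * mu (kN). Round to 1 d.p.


TE_max = W * g * mu
TE_max = 61 * 9.81 * 0.16
TE_max = 598.41 * 0.16
TE_max = 95.7 kN

95.7


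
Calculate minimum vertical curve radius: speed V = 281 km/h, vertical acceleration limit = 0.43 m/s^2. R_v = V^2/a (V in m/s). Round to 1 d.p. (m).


Convert speed: V = 281 / 3.6 = 78.0556 m/s
V^2 = 6092.6698 m^2/s^2
R_v = 6092.6698 / 0.43
R_v = 14169.0 m

14169.0


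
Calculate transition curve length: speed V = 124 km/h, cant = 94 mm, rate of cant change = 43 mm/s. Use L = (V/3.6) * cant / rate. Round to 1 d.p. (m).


Convert speed: V = 124 / 3.6 = 34.4444 m/s
L = 34.4444 * 94 / 43
L = 3237.7778 / 43
L = 75.3 m

75.3


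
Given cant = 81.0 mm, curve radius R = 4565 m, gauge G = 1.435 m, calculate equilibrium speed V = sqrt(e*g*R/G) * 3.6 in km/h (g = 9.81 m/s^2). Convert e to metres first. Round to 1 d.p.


Convert cant: e = 81.0 mm = 0.0810 m
V_ms = sqrt(0.0810 * 9.81 * 4565 / 1.435)
V_ms = sqrt(2527.80115) = 50.2772 m/s
V = 50.2772 * 3.6 = 181.0 km/h

181.0


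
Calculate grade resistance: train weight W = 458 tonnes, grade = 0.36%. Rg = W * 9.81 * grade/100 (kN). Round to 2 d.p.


Rg = W * 9.81 * grade / 100
Rg = 458 * 9.81 * 0.36 / 100
Rg = 4492.98 * 0.0036
Rg = 16.17 kN

16.17


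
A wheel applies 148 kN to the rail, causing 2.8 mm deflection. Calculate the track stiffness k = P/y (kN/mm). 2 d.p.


Track stiffness k = P / y
k = 148 / 2.8
k = 52.86 kN/mm

52.86


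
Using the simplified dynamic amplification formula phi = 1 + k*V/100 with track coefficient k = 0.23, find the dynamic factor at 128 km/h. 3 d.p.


phi = 1 + k * V / 100
phi = 1 + 0.23 * 128 / 100
phi = 1 + 0.2944
phi = 1.294

1.294


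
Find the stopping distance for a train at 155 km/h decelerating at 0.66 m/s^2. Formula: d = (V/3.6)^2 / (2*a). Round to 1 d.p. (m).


Convert speed: V = 155 / 3.6 = 43.0556 m/s
V^2 = 1853.7809
d = 1853.7809 / (2 * 0.66)
d = 1853.7809 / 1.32
d = 1404.4 m

1404.4


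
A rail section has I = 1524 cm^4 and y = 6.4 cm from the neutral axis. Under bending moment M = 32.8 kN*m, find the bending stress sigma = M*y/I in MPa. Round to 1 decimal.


Convert units:
M = 32.8 kN*m = 32800000 N*mm
y = 6.4 cm = 64 mm
I = 1524 cm^4 = 15240000 mm^4
sigma = 32800000 * 64 / 15240000
sigma = 137.7 MPa

137.7


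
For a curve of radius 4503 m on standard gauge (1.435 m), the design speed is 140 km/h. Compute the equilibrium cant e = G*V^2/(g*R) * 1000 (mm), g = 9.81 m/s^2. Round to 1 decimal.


Convert speed: V = 140 / 3.6 = 38.8889 m/s
Apply formula: e = 1.435 * 38.8889^2 / (9.81 * 4503)
e = 1.435 * 1512.3457 / 44174.43
e = 0.049128 m = 49.1 mm

49.1


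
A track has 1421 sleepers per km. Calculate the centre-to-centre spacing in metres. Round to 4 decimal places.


Spacing = 1000 m / number of sleepers
Spacing = 1000 / 1421
Spacing = 0.7037 m

0.7037


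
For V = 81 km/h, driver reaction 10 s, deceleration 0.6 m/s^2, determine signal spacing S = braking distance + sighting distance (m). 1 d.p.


V = 81 / 3.6 = 22.5 m/s
Braking distance = 22.5^2 / (2*0.6) = 421.875 m
Sighting distance = 22.5 * 10 = 225.0 m
S = 421.875 + 225.0 = 646.9 m

646.9


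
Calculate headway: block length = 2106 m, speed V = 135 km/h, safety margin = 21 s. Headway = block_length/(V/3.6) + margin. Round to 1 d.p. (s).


V = 135 / 3.6 = 37.5 m/s
Block traversal time = 2106 / 37.5 = 56.16 s
Headway = 56.16 + 21
Headway = 77.2 s

77.2


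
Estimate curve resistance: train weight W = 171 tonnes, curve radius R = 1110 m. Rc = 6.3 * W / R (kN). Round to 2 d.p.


Rc = 6.3 * W / R
Rc = 6.3 * 171 / 1110
Rc = 1077.3 / 1110
Rc = 0.97 kN

0.97


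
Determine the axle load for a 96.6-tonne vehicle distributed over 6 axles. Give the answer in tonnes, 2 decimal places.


Load per axle = total weight / number of axles
Load = 96.6 / 6
Load = 16.10 tonnes

16.10


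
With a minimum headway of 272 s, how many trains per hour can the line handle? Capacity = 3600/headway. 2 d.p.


Capacity = 3600 / headway
Capacity = 3600 / 272
Capacity = 13.24 trains/hour

13.24


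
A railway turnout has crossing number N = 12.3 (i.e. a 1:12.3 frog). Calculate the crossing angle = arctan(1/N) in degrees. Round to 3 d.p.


1/N = 1/12.3 = 0.081301
angle = arctan(0.081301) = 0.081122 rad
angle = 0.081122 * 180/pi = 4.648 degrees

4.648


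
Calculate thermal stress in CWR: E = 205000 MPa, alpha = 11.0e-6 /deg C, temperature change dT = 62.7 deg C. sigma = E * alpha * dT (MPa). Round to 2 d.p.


sigma = E * alpha * dT
sigma = 205000 * 11.0e-6 * 62.7
sigma = 2.255 * 62.7
sigma = 141.39 MPa

141.39


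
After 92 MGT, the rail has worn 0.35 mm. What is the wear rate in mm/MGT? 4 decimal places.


Wear rate = total wear / cumulative tonnage
Rate = 0.35 / 92
Rate = 0.0038 mm/MGT

0.0038


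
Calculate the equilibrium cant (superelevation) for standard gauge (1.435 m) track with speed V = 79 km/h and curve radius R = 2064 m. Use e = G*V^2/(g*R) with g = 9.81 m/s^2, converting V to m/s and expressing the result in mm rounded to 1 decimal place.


Convert speed: V = 79 / 3.6 = 21.9444 m/s
Apply formula: e = 1.435 * 21.9444^2 / (9.81 * 2064)
e = 1.435 * 481.5586 / 20247.84
e = 0.034129 m = 34.1 mm

34.1


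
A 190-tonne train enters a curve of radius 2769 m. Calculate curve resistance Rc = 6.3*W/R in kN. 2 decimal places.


Rc = 6.3 * W / R
Rc = 6.3 * 190 / 2769
Rc = 1197.0 / 2769
Rc = 0.43 kN

0.43


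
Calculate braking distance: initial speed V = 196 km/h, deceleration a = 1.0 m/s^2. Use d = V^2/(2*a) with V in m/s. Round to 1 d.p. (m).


Convert speed: V = 196 / 3.6 = 54.4444 m/s
V^2 = 2964.1975
d = 2964.1975 / (2 * 1.0)
d = 2964.1975 / 2.0
d = 1482.1 m

1482.1


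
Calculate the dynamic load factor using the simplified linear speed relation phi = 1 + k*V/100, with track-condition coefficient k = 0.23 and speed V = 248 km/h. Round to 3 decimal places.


phi = 1 + k * V / 100
phi = 1 + 0.23 * 248 / 100
phi = 1 + 0.5704
phi = 1.570

1.570


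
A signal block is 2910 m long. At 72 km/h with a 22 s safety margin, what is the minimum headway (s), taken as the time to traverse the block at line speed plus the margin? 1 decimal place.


V = 72 / 3.6 = 20.0 m/s
Block traversal time = 2910 / 20.0 = 145.5 s
Headway = 145.5 + 22
Headway = 167.5 s

167.5


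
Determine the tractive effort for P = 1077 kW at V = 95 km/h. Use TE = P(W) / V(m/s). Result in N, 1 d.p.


Convert: P = 1077 kW = 1077000 W
V = 95 / 3.6 = 26.3889 m/s
TE = 1077000 / 26.3889
TE = 40812.6 N

40812.6


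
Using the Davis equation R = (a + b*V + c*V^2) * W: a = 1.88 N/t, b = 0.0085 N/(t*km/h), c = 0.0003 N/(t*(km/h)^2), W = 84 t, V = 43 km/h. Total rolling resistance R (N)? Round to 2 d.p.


b*V = 0.0085 * 43 = 0.3655
c*V^2 = 0.0003 * 1849 = 0.5547
R_per_t = 1.88 + 0.3655 + 0.5547 = 2.8002 N/t
R_total = 2.8002 * 84 = 235.22 N

235.22


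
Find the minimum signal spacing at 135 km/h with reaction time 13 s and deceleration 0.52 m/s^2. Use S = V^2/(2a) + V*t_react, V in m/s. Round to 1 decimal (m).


V = 135 / 3.6 = 37.5 m/s
Braking distance = 37.5^2 / (2*0.52) = 1352.1635 m
Sighting distance = 37.5 * 13 = 487.5 m
S = 1352.1635 + 487.5 = 1839.7 m

1839.7


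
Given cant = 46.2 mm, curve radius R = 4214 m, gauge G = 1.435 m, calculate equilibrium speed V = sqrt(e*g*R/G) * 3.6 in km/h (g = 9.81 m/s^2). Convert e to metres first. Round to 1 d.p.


Convert cant: e = 46.2 mm = 0.0462 m
V_ms = sqrt(0.0462 * 9.81 * 4214 / 1.435)
V_ms = sqrt(1330.925093) = 36.4818 m/s
V = 36.4818 * 3.6 = 131.3 km/h

131.3


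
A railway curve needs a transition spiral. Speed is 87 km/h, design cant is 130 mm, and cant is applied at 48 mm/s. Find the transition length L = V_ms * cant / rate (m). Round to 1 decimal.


Convert speed: V = 87 / 3.6 = 24.1667 m/s
L = 24.1667 * 130 / 48
L = 3141.6667 / 48
L = 65.5 m

65.5


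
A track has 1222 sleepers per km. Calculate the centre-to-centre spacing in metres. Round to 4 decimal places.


Spacing = 1000 m / number of sleepers
Spacing = 1000 / 1222
Spacing = 0.8183 m

0.8183


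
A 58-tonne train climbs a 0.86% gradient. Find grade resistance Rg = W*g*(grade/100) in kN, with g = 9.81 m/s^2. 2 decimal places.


Rg = W * 9.81 * grade / 100
Rg = 58 * 9.81 * 0.86 / 100
Rg = 568.98 * 0.0086
Rg = 4.89 kN

4.89


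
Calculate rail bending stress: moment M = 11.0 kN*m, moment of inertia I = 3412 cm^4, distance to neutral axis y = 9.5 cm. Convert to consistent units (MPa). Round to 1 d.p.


Convert units:
M = 11.0 kN*m = 11000000 N*mm
y = 9.5 cm = 95 mm
I = 3412 cm^4 = 34120000 mm^4
sigma = 11000000 * 95 / 34120000
sigma = 30.6 MPa

30.6


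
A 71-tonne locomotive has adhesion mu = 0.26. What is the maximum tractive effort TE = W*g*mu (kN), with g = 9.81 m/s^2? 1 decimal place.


TE_max = W * g * mu
TE_max = 71 * 9.81 * 0.26
TE_max = 696.51 * 0.26
TE_max = 181.1 kN

181.1


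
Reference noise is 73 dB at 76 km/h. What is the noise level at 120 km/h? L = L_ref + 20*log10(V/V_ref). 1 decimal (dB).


V/V_ref = 120 / 76 = 1.578947
log10(1.578947) = 0.198368
20 * 0.198368 = 3.9674
L = 73 + 3.9674 = 77.0 dB

77.0


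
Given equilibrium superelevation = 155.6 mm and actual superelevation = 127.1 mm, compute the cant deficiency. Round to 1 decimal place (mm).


Cant deficiency = equilibrium cant - actual cant
CD = 155.6 - 127.1
CD = 28.5 mm

28.5


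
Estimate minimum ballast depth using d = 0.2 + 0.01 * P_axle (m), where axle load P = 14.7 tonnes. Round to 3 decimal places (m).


d = 0.2 + 0.01 * 14.7
d = 0.2 + 0.147
d = 0.347 m

0.347


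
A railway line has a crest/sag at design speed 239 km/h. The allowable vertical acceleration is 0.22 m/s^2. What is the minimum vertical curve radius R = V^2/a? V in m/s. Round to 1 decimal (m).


Convert speed: V = 239 / 3.6 = 66.3889 m/s
V^2 = 4407.4846 m^2/s^2
R_v = 4407.4846 / 0.22
R_v = 20034.0 m

20034.0


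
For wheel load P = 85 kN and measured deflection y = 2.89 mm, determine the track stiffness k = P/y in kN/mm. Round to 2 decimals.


Track stiffness k = P / y
k = 85 / 2.89
k = 29.41 kN/mm

29.41


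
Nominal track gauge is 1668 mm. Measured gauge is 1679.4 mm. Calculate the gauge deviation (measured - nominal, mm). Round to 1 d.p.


Deviation = measured - nominal
Deviation = 1679.4 - 1668
Deviation = 11.4 mm

11.4


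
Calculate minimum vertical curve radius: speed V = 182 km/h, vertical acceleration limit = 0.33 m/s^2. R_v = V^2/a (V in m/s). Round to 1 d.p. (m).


Convert speed: V = 182 / 3.6 = 50.5556 m/s
V^2 = 2555.8642 m^2/s^2
R_v = 2555.8642 / 0.33
R_v = 7745.0 m

7745.0


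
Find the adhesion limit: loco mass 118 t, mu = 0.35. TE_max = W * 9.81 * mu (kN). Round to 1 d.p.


TE_max = W * g * mu
TE_max = 118 * 9.81 * 0.35
TE_max = 1157.58 * 0.35
TE_max = 405.2 kN

405.2


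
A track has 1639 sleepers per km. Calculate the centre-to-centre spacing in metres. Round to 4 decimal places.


Spacing = 1000 m / number of sleepers
Spacing = 1000 / 1639
Spacing = 0.6101 m

0.6101


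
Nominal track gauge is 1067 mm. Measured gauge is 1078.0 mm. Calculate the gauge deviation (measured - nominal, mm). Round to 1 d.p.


Deviation = measured - nominal
Deviation = 1078.0 - 1067
Deviation = 11.0 mm

11.0


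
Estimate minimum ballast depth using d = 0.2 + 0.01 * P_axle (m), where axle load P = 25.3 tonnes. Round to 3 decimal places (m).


d = 0.2 + 0.01 * 25.3
d = 0.2 + 0.253
d = 0.453 m

0.453
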